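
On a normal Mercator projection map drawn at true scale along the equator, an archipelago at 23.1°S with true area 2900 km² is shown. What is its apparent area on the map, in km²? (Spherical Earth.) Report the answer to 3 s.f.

The Mercator projection is conformal; its linear scale factor is the same in every direction and equals sec φ = 1/cos φ.
Areal scale = k² = sec²φ = 1/cos²(23.1°) = 1/0.9198² = 1.182.
Apparent area = 2900 × 1.182 ≈ 3430 km².

3430 km²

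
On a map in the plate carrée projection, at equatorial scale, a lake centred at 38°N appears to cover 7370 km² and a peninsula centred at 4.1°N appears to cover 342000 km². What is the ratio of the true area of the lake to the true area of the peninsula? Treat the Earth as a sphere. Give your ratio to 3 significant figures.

On the plate carrée, areal scale = h·k = 1 × sec φ, so true area = apparent × cos φ.
True area of lake: 7370 × cos(38°) = 7370 × 0.7880 = 5808 km².
True area of peninsula: 342000 × cos(4.1°) = 342000 × 0.9974 = 341100 km².
Ratio = 5808 / 341100 ≈ 0.0170.

0.0170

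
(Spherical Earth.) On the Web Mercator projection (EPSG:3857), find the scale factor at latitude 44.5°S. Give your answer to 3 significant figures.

1.40

The Mercator projection is conformal; its linear scale factor is the same in every direction and equals sec φ = 1/cos φ.
k = 1/cos 44.5° = 1/0.7133 = 1.402.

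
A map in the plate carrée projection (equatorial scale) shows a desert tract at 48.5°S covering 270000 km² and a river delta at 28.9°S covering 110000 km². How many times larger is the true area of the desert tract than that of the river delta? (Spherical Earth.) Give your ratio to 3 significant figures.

Plate carrée has h = 1 and k = sec φ, giving areal scale sec φ; true area = (apparent area) · cos φ.
True area of desert tract: 270000 × cos(48.5°) = 270000 × 0.6626 = 178900 km².
True area of river delta: 110000 × cos(28.9°) = 110000 × 0.8755 = 96300 km².
Ratio = 178900 / 96300 ≈ 1.86.

1.86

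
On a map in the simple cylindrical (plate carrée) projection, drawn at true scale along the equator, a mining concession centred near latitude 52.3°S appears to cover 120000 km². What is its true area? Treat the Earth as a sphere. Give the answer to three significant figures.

For the equirectangular projection with φ₀ = 0 (plate carrée), h = 1 along meridians and k = sec φ along parallels.
Areal scale = h·k = 1 × sec φ; at 52.3°, h = 1.000, k = 1.635, so h·k = 1.635.
True area = apparent / (areal scale) = 120000 / 1.635 ≈ 73400 km².

73400 km²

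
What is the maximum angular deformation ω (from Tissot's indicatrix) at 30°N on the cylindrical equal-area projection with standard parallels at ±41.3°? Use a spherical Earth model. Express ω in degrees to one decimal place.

16.2°

A cylindrical equal-area projection with standard parallel φ₀ has meridian scale h = cos φ / cos φ₀ and parallel scale k = cos φ₀ / cos φ (so areas are preserved, h·k = 1).
At 30°: h = 1.153, k = 0.8675; principal scales a = 1.153, b = 0.8675.
sin(ω/2) = (a − b)/(a + b) = 0.2853/2.020 = 0.1412, so ω = 2 arcsin(0.1412) ≈ 16.2°.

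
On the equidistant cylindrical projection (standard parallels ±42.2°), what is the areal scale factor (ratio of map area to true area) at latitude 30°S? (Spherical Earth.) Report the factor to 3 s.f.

With standard parallel φ₀ = 42.2°, the equirectangular projection gives x = Rλ cos φ₀, y = Rφ, so h = 1 and k = cos 42.2° / cos φ.
Areal scale = h·k = 1 × cos φ₀ / cos φ; at 30°, h = 1.000, k = 0.8554, so h·k = 0.8554.

0.855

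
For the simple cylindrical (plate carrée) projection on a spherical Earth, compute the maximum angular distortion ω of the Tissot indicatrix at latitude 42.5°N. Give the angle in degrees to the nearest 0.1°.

Plate carrée maps x = Rλ, y = Rφ. The meridian scale is h = 1 and the parallel scale is k = 1/cos φ = sec φ.
At 42.5°: h = 1.000, k = 1.356; principal scales a = 1.356, b = 1.000.
sin(ω/2) = (a − b)/(a + b) = 0.3563/2.356 = 0.1512, so ω = 2 arcsin(0.1512) ≈ 17.4°.

17.4°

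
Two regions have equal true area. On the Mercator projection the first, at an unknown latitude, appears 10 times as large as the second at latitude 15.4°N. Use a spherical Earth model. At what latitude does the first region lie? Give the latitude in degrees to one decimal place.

For equal true areas on Mercator, apparent areas scale as sec²φ, so the ratio is cos²φ₂ / cos²φ₁.
cos²φ₂ / cos²φ₁ = 10  ⇒  cos φ₁ = cos 15.4° / √10 = 0.9641/3.162 = 0.3049.
φ₁ = arccos(0.3049) ≈ 72.2°.

72.2°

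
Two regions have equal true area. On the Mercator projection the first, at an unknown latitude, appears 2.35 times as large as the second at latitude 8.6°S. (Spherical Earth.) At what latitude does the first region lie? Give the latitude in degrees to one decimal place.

49.8°

On Mercator, (apparent₁)/(apparent₂) = sec²φ₁ / sec²φ₂ when true areas are equal.
cos²φ₂ / cos²φ₁ = 2.35  ⇒  cos φ₁ = cos 8.6° / √2.35 = 0.9888/1.533 = 0.6450.
φ₁ = arccos(0.6450) ≈ 49.8°.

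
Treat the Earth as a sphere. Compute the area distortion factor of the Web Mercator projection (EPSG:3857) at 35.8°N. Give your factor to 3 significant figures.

1.52

For Mercator, h = k = sec φ (a conformal cylindrical projection has a single point scale, 1/cos φ).
Areal scale = k² = sec²φ = 1/cos²(35.8°) = 1/0.8111² = 1.520.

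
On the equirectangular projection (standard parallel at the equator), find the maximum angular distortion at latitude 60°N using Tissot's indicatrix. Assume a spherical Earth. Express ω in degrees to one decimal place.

In the plate carrée (x = Rλ, y = Rφ), meridians are true-scale (h = 1) and parallels are stretched by k = sec φ.
At 60°: h = 1.000, k = 2.000; principal scales a = 2.000, b = 1.000.
sin(ω/2) = (a − b)/(a + b) = 1.0000/3.000 = 0.3333, so ω = 2 arcsin(0.3333) ≈ 38.9°.

38.9°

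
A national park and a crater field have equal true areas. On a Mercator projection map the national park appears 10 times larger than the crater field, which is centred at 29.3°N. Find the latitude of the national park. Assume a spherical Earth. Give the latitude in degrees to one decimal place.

74.0°

For equal true areas on Mercator, apparent areas scale as sec²φ, so the ratio is cos²φ₂ / cos²φ₁.
cos²φ₂ / cos²φ₁ = 10  ⇒  cos φ₁ = cos 29.3° / √10 = 0.8721/3.162 = 0.2758.
φ₁ = arccos(0.2758) ≈ 74.0°.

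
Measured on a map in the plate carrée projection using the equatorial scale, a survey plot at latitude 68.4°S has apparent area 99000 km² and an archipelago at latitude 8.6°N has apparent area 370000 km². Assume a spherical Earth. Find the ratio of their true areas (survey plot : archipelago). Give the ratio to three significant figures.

0.0996

Plate carrée has h = 1 and k = sec φ, giving areal scale sec φ; true area = (apparent area) · cos φ.
True area of survey plot: 99000 × cos(68.4°) = 99000 × 0.3681 = 36440 km².
True area of archipelago: 370000 × cos(8.6°) = 370000 × 0.9888 = 365800 km².
Ratio = 36440 / 365800 ≈ 0.0996.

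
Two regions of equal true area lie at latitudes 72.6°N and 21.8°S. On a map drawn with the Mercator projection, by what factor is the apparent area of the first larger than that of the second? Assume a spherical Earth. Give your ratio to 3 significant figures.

9.64

Mercator areal scale is sec²φ.
At 72.6°: sec²(72.6°) = 1/0.2990² = 11.18.
At 21.8°: sec²(21.8°) = 1/0.9285² = 1.160.
Ratio = 11.18/1.160 = cos²(21.8°)/cos²(72.6°) ≈ 9.64.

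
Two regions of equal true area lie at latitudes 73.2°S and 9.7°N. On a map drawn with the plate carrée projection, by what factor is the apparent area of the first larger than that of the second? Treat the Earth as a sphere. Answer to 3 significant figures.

In the plate carrée (x = Rλ, y = Rφ), meridians are true-scale (h = 1) and parallels are stretched by k = sec φ.
Areal scale at 73.2°: h·k = 1.000 × 3.460 = 3.460.
Areal scale at 9.7°: h·k = 1.000 × 1.015 = 1.015.
Ratio = 3.460/1.015 ≈ 3.41.

3.41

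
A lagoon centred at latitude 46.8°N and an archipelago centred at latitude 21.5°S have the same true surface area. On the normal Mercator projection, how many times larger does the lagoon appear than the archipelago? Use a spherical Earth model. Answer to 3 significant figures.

Mercator areal scale is sec²φ.
At 46.8°: sec²(46.8°) = 1/0.6845² = 2.134.
At 21.5°: sec²(21.5°) = 1/0.9304² = 1.155.
Ratio = 2.134/1.155 = cos²(21.5°)/cos²(46.8°) ≈ 1.85.

1.85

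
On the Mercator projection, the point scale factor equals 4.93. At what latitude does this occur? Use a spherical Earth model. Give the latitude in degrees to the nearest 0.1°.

Mercator scale is k = sec φ = 1/cos φ.
1/cos φ = 4.93  ⇒  cos φ = 0.2028  ⇒  φ = arccos(0.2028) ≈ 78.3°.

78.3°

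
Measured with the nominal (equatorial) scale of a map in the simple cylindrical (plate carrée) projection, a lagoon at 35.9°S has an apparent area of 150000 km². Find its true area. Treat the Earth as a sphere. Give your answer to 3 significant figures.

For the equirectangular projection with φ₀ = 0 (plate carrée), h = 1 along meridians and k = sec φ along parallels.
Areal scale = h·k = 1 × sec φ; at 35.9°, h = 1.000, k = 1.235, so h·k = 1.235.
True area = apparent / (areal scale) = 150000 / 1.235 ≈ 122000 km².

122000 km²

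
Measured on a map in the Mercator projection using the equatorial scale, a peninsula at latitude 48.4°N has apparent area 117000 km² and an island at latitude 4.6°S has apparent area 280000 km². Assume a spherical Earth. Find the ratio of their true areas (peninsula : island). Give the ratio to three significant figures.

0.185

Mercator's areal exaggeration is sec²φ; hence true area = (apparent area) · cos²φ.
True area of peninsula: 117000 × cos²(48.4°) = 117000 × 0.4408 = 51570 km².
True area of island: 280000 × cos²(4.6°) = 280000 × 0.9936 = 278200 km².
Ratio = 51570 / 278200 ≈ 0.185.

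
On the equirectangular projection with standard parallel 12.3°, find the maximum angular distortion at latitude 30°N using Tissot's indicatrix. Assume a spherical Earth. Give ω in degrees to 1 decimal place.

6.9°

With standard parallel φ₀ = 12.3°, the equirectangular projection gives x = Rλ cos φ₀, y = Rφ, so h = 1 and k = cos 12.3° / cos φ.
At 30°: h = 1.000, k = 1.128; principal scales a = 1.128, b = 1.000.
sin(ω/2) = (a − b)/(a + b) = 0.1282/2.128 = 0.06024, so ω = 2 arcsin(0.06024) ≈ 6.9°.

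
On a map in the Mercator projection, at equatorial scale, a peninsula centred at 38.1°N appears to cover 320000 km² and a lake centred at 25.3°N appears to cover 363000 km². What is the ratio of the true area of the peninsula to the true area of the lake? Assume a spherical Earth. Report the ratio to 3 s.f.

0.668

Since Mercator area scale is 1/cos²φ, the true area equals the apparent area multiplied by cos²φ.
True area of peninsula: 320000 × cos²(38.1°) = 320000 × 0.6193 = 198200 km².
True area of lake: 363000 × cos²(25.3°) = 363000 × 0.8174 = 296700 km².
Ratio = 198200 / 296700 ≈ 0.668.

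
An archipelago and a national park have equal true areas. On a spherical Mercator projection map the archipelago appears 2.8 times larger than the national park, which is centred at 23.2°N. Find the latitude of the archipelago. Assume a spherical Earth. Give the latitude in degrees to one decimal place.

56.7°

On Mercator, (apparent₁)/(apparent₂) = sec²φ₁ / sec²φ₂ when true areas are equal.
cos²φ₂ / cos²φ₁ = 2.8  ⇒  cos φ₁ = cos 23.2° / √2.8 = 0.9191/1.673 = 0.5493.
φ₁ = arccos(0.5493) ≈ 56.7°.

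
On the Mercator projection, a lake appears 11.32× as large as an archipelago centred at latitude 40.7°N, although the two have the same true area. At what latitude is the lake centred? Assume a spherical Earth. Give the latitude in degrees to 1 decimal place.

77.0°

On Mercator, (apparent₁)/(apparent₂) = sec²φ₁ / sec²φ₂ when true areas are equal.
cos²φ₂ / cos²φ₁ = 11.32  ⇒  cos φ₁ = cos 40.7° / √11.32 = 0.7581/3.365 = 0.2253.
φ₁ = arccos(0.2253) ≈ 77.0°.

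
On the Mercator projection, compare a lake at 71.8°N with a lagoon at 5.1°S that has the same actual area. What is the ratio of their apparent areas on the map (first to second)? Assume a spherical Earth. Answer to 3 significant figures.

10.2

Mercator areal scale is sec²φ.
At 71.8°: sec²(71.8°) = 1/0.3123² = 10.25.
At 5.1°: sec²(5.1°) = 1/0.9960² = 1.008.
Ratio = 10.25/1.008 = cos²(5.1°)/cos²(71.8°) ≈ 10.2.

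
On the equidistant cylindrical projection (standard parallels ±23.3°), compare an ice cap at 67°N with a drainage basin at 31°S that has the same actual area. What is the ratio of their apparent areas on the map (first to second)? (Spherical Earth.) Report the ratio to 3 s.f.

In the equirectangular projection with standard parallel φ₀ = 23.3° (x = Rλ cos φ₀, y = Rφ), meridians are true-scale (h = 1) and the parallel scale is k = cos φ₀ / cos φ.
Areal scale at 67°: h·k = 1.000 × 2.351 = 2.351.
Areal scale at 31°: h·k = 1.000 × 1.071 = 1.071.
Ratio = 2.351/1.071 ≈ 2.19.

2.19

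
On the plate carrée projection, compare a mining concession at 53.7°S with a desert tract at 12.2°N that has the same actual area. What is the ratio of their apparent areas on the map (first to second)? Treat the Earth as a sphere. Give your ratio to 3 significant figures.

In the plate carrée (x = Rλ, y = Rφ), meridians are true-scale (h = 1) and parallels are stretched by k = sec φ.
Areal scale at 53.7°: h·k = 1.000 × 1.689 = 1.689.
Areal scale at 12.2°: h·k = 1.000 × 1.023 = 1.023.
Ratio = 1.689/1.023 ≈ 1.65.

1.65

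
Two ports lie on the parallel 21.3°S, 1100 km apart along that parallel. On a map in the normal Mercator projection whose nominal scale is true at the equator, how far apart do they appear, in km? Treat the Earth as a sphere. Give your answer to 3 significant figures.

The Mercator projection is conformal; its linear scale factor is the same in every direction and equals sec φ = 1/cos φ.
Along the parallel, k = sec 21.3° = 1/0.9317 = 1.073.
Map distance = 1100 × 1.073 ≈ 1180 km.

1180 km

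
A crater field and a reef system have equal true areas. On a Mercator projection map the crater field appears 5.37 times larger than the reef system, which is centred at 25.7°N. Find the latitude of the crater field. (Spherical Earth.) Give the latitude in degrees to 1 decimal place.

On Mercator, (apparent₁)/(apparent₂) = sec²φ₁ / sec²φ₂ when true areas are equal.
cos²φ₂ / cos²φ₁ = 5.37  ⇒  cos φ₁ = cos 25.7° / √5.37 = 0.9011/2.317 = 0.3888.
φ₁ = arccos(0.3888) ≈ 67.1°.

67.1°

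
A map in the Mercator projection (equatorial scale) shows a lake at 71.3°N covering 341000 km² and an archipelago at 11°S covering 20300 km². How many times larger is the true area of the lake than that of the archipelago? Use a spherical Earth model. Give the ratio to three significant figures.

1.79

On Mercator the areal scale is sec²φ, so true area = apparent × cos²φ.
True area of lake: 341000 × cos²(71.3°) = 341000 × 0.1028 = 35050 km².
True area of archipelago: 20300 × cos²(11°) = 20300 × 0.9636 = 19560 km².
Ratio = 35050 / 19560 ≈ 1.79.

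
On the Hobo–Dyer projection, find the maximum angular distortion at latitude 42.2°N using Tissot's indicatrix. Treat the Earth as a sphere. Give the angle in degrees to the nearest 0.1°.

The Hobo–Dyer projection is cylindrical equal-area with φ₀ = 37.5°. For cylindrical equal-area with standard parallel φ₀, h = cos φ / cos φ₀ and k = cos φ₀ / cos φ, so h·k = 1.
At 42.2°: h = 0.9338, k = 1.071; principal scales a = 1.071, b = 0.9338.
sin(ω/2) = (a − b)/(a + b) = 0.1372/2.005 = 0.06842, so ω = 2 arcsin(0.06842) ≈ 7.8°.

7.8°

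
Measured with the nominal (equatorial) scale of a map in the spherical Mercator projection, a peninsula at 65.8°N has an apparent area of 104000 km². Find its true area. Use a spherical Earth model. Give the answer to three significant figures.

17500 km²

Mercator is conformal, so the point scale is isotropic: h = k = sec φ = 1/cos φ.
Areal scale = k² = sec²φ = 1/cos²(65.8°) = 1/0.4099² = 5.951.
True area = apparent / (areal scale) = 104000 / 5.951 ≈ 17500 km².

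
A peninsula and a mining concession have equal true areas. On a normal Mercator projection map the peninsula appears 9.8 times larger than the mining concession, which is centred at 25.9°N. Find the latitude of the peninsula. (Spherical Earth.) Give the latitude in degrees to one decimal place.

73.3°

Mercator areal scale is sec²φ, so apparent-area ratio = sec²φ₁ / sec²φ₂ = cos²φ₂ / cos²φ₁.
cos²φ₂ / cos²φ₁ = 9.8  ⇒  cos φ₁ = cos 25.9° / √9.8 = 0.8996/3.130 = 0.2874.
φ₁ = arccos(0.2874) ≈ 73.3°.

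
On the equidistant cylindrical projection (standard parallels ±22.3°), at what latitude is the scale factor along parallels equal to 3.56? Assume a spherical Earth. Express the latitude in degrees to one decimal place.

74.9°

With standard parallel φ₀ = 22.3°, the equirectangular projection gives x = Rλ cos φ₀, y = Rφ, so h = 1 and k = cos 22.3° / cos φ.
k = cos φ₀ / cos φ = 3.56  ⇒  cos φ = cos 22.3° / 3.56 = 0.2599.
φ = arccos(0.2599) ≈ 74.9°.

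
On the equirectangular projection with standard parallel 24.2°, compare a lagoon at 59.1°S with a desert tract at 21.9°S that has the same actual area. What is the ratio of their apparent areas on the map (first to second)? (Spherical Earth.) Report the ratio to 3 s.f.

With standard parallel φ₀ = 24.2°, the equirectangular projection gives x = Rλ cos φ₀, y = Rφ, so h = 1 and k = cos 24.2° / cos φ.
Areal scale at 59.1°: h·k = 1.000 × 1.776 = 1.776.
Areal scale at 21.9°: h·k = 1.000 × 0.9831 = 0.9831.
Ratio = 1.776/0.9831 ≈ 1.81.

1.81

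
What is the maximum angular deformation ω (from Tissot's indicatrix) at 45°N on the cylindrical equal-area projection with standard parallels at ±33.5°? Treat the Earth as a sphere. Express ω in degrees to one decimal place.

18.8°

For cylindrical equal-area with standard parallel φ₀, h = cos φ / cos φ₀ and k = cos φ₀ / cos φ, so h·k = 1.
At 45°: h = 0.8480, k = 1.179; principal scales a = 1.179, b = 0.8480.
sin(ω/2) = (a − b)/(a + b) = 0.3313/2.027 = 0.1634, so ω = 2 arcsin(0.1634) ≈ 18.8°.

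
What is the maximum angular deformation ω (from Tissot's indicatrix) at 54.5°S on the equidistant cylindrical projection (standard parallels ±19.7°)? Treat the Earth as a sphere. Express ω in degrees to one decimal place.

With standard parallel φ₀ = 19.7°, the equirectangular projection gives x = Rλ cos φ₀, y = Rφ, so h = 1 and k = cos 19.7° / cos φ.
At 54.5°: h = 1.000, k = 1.621; principal scales a = 1.621, b = 1.000.
sin(ω/2) = (a − b)/(a + b) = 0.6213/2.621 = 0.2370, so ω = 2 arcsin(0.2370) ≈ 27.4°.

27.4°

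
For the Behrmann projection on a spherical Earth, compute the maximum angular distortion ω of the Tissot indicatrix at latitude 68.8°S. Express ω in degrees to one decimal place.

89.3°

Behrmann is a cylindrical equal-area projection with standard parallels at ±30°. For cylindrical equal-area with standard parallel φ₀, h = cos φ / cos φ₀ and k = cos φ₀ / cos φ, so h·k = 1.
At 68.8°: h = 0.4176, k = 2.395; principal scales a = 2.395, b = 0.4176.
sin(ω/2) = (a − b)/(a + b) = 1.977/2.812 = 0.7031, so ω = 2 arcsin(0.7031) ≈ 89.3°.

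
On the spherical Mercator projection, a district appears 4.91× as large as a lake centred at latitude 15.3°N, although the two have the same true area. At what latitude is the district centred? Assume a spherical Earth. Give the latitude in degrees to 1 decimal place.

64.2°

On Mercator, (apparent₁)/(apparent₂) = sec²φ₁ / sec²φ₂ when true areas are equal.
cos²φ₂ / cos²φ₁ = 4.91  ⇒  cos φ₁ = cos 15.3° / √4.91 = 0.9646/2.216 = 0.4353.
φ₁ = arccos(0.4353) ≈ 64.2°.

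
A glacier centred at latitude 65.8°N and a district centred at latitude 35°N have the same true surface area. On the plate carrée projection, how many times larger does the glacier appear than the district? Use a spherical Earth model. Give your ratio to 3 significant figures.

2.00

In the plate carrée (x = Rλ, y = Rφ), meridians are true-scale (h = 1) and parallels are stretched by k = sec φ.
Areal scale at 65.8°: h·k = 1.000 × 2.439 = 2.439.
Areal scale at 35°: h·k = 1.000 × 1.221 = 1.221.
Ratio = 2.439/1.221 ≈ 2.00.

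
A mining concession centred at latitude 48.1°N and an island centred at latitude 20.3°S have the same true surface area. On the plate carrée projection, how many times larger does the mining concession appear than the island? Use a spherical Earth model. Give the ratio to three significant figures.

In the plate carrée (x = Rλ, y = Rφ), meridians are true-scale (h = 1) and parallels are stretched by k = sec φ.
Areal scale at 48.1°: h·k = 1.000 × 1.497 = 1.497.
Areal scale at 20.3°: h·k = 1.000 × 1.066 = 1.066.
Ratio = 1.497/1.066 ≈ 1.40.

1.40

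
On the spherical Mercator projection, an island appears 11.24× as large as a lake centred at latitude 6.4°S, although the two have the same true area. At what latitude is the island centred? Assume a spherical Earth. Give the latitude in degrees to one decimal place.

72.8°

On Mercator, (apparent₁)/(apparent₂) = sec²φ₁ / sec²φ₂ when true areas are equal.
cos²φ₂ / cos²φ₁ = 11.24  ⇒  cos φ₁ = cos 6.4° / √11.24 = 0.9938/3.353 = 0.2964.
φ₁ = arccos(0.2964) ≈ 72.8°.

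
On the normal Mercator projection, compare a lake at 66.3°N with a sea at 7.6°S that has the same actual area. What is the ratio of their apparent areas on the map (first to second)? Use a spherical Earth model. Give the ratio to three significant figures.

6.08

Mercator is conformal with k = sec φ, so areal scale = k² = sec²φ.
At 66.3°: sec²(66.3°) = 1/0.4019² = 6.190.
At 7.6°: sec²(7.6°) = 1/0.9912² = 1.018.
Ratio = 6.190/1.018 = cos²(7.6°)/cos²(66.3°) ≈ 6.08.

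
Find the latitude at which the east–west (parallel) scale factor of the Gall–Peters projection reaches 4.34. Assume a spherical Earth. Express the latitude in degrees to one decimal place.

Gall–Peters is a cylindrical equal-area projection with standard parallels at ±45°. For cylindrical equal-area with standard parallel φ₀, h = cos φ / cos φ₀ and k = cos φ₀ / cos φ, so h·k = 1.
k = cos φ₀ / cos φ = 4.34  ⇒  cos φ = cos 45° / 4.34 = 0.1629.
φ = arccos(0.1629) ≈ 80.6°.

80.6°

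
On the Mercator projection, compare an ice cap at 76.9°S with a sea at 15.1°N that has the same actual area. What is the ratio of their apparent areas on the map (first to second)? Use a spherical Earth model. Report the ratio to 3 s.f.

On Mercator, area is exaggerated by sec²φ = 1/cos²φ.
At 76.9°: sec²(76.9°) = 1/0.2267² = 19.47.
At 15.1°: sec²(15.1°) = 1/0.9655² = 1.073.
Ratio = 19.47/1.073 = cos²(15.1°)/cos²(76.9°) ≈ 18.1.

18.1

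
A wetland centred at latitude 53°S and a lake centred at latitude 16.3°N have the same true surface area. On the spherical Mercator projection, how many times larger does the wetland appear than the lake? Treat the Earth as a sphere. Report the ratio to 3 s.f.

2.54

Mercator areal scale is sec²φ.
At 53°: sec²(53°) = 1/0.6018² = 2.761.
At 16.3°: sec²(16.3°) = 1/0.9598² = 1.086.
Ratio = 2.761/1.086 = cos²(16.3°)/cos²(53°) ≈ 2.54.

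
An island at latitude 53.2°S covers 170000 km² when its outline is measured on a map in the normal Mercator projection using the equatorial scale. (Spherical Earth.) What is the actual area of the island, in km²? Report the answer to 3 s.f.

Mercator is conformal, so the point scale is isotropic: h = k = sec φ = 1/cos φ.
Areal scale = k² = sec²φ = 1/cos²(53.2°) = 1/0.5990² = 2.787.
True area = apparent / (areal scale) = 170000 / 2.787 ≈ 61000 km².

61000 km²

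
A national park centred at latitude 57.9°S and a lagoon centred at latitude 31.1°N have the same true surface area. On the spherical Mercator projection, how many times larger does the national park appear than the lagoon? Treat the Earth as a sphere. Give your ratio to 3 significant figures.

2.60

Mercator is conformal with k = sec φ, so areal scale = k² = sec²φ.
At 57.9°: sec²(57.9°) = 1/0.5314² = 3.541.
At 31.1°: sec²(31.1°) = 1/0.8563² = 1.364.
Ratio = 3.541/1.364 = cos²(31.1°)/cos²(57.9°) ≈ 2.60.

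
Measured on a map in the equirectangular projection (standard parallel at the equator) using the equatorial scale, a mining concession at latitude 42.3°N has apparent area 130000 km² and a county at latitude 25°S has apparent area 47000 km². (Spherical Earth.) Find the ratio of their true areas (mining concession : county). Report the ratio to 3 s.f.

Plate carrée has h = 1 and k = sec φ, giving areal scale sec φ; true area = (apparent area) · cos φ.
True area of mining concession: 130000 × cos(42.3°) = 130000 × 0.7396 = 96150 km².
True area of county: 47000 × cos(25°) = 47000 × 0.9063 = 42600 km².
Ratio = 96150 / 42600 ≈ 2.26.

2.26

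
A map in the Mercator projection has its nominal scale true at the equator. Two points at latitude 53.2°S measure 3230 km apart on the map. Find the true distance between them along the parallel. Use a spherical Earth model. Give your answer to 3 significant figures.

1930 km

Mercator is conformal, so the point scale is isotropic: h = k = sec φ = 1/cos φ.
Along the parallel at 53.2°, map distances are exaggerated by k = sec 53.2° = 1.669.
True distance = 3230 / 1.669 = 3230 × cos 53.2° ≈ 1930 km.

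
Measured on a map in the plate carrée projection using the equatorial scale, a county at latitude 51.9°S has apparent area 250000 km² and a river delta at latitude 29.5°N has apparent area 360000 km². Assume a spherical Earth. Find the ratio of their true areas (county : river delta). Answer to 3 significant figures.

Plate carrée has h = 1 and k = sec φ, giving areal scale sec φ; true area = (apparent area) · cos φ.
True area of county: 250000 × cos(51.9°) = 250000 × 0.6170 = 154300 km².
True area of river delta: 360000 × cos(29.5°) = 360000 × 0.8704 = 313300 km².
Ratio = 154300 / 313300 ≈ 0.492.

0.492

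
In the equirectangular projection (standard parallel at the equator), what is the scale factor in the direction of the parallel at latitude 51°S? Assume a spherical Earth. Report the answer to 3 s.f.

1.59

For the equirectangular projection with φ₀ = 0 (plate carrée), h = 1 along meridians and k = sec φ along parallels.
k = 1/cos 51° = 1/0.6293 = 1.589.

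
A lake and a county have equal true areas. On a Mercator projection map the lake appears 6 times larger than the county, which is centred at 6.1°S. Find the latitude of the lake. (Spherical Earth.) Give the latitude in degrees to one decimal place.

66.1°

On Mercator, (apparent₁)/(apparent₂) = sec²φ₁ / sec²φ₂ when true areas are equal.
cos²φ₂ / cos²φ₁ = 6  ⇒  cos φ₁ = cos 6.1° / √6 = 0.9943/2.449 = 0.4059.
φ₁ = arccos(0.4059) ≈ 66.1°.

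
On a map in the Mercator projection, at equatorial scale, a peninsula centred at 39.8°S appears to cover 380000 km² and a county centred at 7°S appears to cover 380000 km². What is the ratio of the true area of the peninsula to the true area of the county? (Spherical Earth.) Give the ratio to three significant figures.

On Mercator the areal scale is sec²φ, so true area = apparent × cos²φ.
True area of peninsula: 380000 × cos²(39.8°) = 380000 × 0.5903 = 224300 km².
True area of county: 380000 × cos²(7°) = 380000 × 0.9851 = 374400 km².
Ratio = 224300 / 374400 ≈ 0.599.

0.599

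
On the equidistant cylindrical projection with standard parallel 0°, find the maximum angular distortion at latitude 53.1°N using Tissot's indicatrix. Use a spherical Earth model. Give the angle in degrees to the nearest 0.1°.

28.9°

Plate carrée maps x = Rλ, y = Rφ. The meridian scale is h = 1 and the parallel scale is k = 1/cos φ = sec φ.
At 53.1°: h = 1.000, k = 1.666; principal scales a = 1.666, b = 1.000.
sin(ω/2) = (a − b)/(a + b) = 0.6655/2.666 = 0.2497, so ω = 2 arcsin(0.2497) ≈ 28.9°.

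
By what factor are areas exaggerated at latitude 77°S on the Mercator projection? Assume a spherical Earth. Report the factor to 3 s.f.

19.8

The Mercator projection is conformal; its linear scale factor is the same in every direction and equals sec φ = 1/cos φ.
Areal scale = k² = sec²φ = 1/cos²(77°) = 1/0.2250² = 19.76.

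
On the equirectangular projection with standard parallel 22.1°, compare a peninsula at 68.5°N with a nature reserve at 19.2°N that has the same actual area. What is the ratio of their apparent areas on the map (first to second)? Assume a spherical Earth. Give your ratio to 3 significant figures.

The equidistant cylindrical projection with φ₀ = 22.1° has h = 1 (meridians true) and k = cos φ₀ / cos φ along parallels.
Areal scale at 68.5°: h·k = 1.000 × 2.528 = 2.528.
Areal scale at 19.2°: h·k = 1.000 × 0.9811 = 0.9811.
Ratio = 2.528/0.9811 ≈ 2.58.

2.58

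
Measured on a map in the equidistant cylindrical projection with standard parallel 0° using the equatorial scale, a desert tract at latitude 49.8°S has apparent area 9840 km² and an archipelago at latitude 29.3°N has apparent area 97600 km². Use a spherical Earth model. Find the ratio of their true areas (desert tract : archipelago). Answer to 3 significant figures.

On the plate carrée, areal scale = h·k = 1 × sec φ, so true area = apparent × cos φ.
True area of desert tract: 9840 × cos(49.8°) = 9840 × 0.6455 = 6351 km².
True area of archipelago: 97600 × cos(29.3°) = 97600 × 0.8721 = 85110 km².
Ratio = 6351 / 85110 ≈ 0.0746.

0.0746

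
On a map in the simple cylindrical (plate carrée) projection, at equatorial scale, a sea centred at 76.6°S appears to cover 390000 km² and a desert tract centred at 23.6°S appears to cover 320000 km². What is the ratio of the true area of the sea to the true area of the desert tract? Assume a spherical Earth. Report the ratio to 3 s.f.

Plate carrée has h = 1 and k = sec φ, giving areal scale sec φ; true area = (apparent area) · cos φ.
True area of sea: 390000 × cos(76.6°) = 390000 × 0.2317 = 90380 km².
True area of desert tract: 320000 × cos(23.6°) = 320000 × 0.9164 = 293200 km².
Ratio = 90380 / 293200 ≈ 0.308.

0.308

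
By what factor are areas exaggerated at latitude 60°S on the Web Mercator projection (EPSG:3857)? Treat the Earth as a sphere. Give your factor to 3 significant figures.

For Mercator, h = k = sec φ (a conformal cylindrical projection has a single point scale, 1/cos φ).
Areal scale = k² = sec²φ = 1/cos²(60°) = 1/0.5000² = 4.000.

4.00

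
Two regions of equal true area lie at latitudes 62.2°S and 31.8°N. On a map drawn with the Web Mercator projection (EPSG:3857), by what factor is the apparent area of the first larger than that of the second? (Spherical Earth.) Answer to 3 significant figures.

Mercator is conformal with k = sec φ, so areal scale = k² = sec²φ.
At 62.2°: sec²(62.2°) = 1/0.4664² = 4.597.
At 31.8°: sec²(31.8°) = 1/0.8499² = 1.384.
Ratio = 4.597/1.384 = cos²(31.8°)/cos²(62.2°) ≈ 3.32.

3.32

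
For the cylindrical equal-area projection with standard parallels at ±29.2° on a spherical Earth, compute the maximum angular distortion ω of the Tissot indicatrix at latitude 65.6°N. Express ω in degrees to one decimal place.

For cylindrical equal-area with standard parallel φ₀, h = cos φ / cos φ₀ and k = cos φ₀ / cos φ, so h·k = 1.
At 65.6°: h = 0.4732, k = 2.113; principal scales a = 2.113, b = 0.4732.
sin(ω/2) = (a − b)/(a + b) = 1.640/2.586 = 0.6340, so ω = 2 arcsin(0.6340) ≈ 78.7°.

78.7°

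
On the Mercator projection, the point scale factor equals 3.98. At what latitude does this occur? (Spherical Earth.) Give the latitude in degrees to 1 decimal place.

Mercator scale is k = sec φ = 1/cos φ.
1/cos φ = 3.98  ⇒  cos φ = 0.2513  ⇒  φ = arccos(0.2513) ≈ 75.4°.

75.4°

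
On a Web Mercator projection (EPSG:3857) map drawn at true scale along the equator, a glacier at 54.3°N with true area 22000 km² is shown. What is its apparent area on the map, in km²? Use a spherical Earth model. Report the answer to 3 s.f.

64600 km²

The Mercator projection is conformal; its linear scale factor is the same in every direction and equals sec φ = 1/cos φ.
Areal scale = k² = sec²φ = 1/cos²(54.3°) = 1/0.5835² = 2.937.
Apparent area = 22000 × 2.937 ≈ 64600 km².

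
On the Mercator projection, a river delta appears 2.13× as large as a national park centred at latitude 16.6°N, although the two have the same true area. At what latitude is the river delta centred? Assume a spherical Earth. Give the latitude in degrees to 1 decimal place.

49.0°

On Mercator, (apparent₁)/(apparent₂) = sec²φ₁ / sec²φ₂ when true areas are equal.
cos²φ₂ / cos²φ₁ = 2.13  ⇒  cos φ₁ = cos 16.6° / √2.13 = 0.9583/1.459 = 0.6566.
φ₁ = arccos(0.6566) ≈ 49.0°.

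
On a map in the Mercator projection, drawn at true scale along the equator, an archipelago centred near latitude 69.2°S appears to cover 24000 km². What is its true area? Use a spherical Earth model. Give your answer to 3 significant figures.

The Mercator projection is conformal; its linear scale factor is the same in every direction and equals sec φ = 1/cos φ.
Areal scale = k² = sec²φ = 1/cos²(69.2°) = 1/0.3551² = 7.930.
True area = apparent / (areal scale) = 24000 / 7.930 ≈ 3030 km².

3030 km²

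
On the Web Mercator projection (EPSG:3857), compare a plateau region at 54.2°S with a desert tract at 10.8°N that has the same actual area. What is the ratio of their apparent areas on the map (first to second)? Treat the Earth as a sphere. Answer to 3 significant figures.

2.82

On Mercator, area is exaggerated by sec²φ = 1/cos²φ.
At 54.2°: sec²(54.2°) = 1/0.5850² = 2.922.
At 10.8°: sec²(10.8°) = 1/0.9823² = 1.036.
Ratio = 2.922/1.036 = cos²(10.8°)/cos²(54.2°) ≈ 2.82.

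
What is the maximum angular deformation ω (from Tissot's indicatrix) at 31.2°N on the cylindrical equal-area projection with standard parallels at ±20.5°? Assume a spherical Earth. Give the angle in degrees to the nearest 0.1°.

A cylindrical equal-area projection with standard parallel φ₀ has meridian scale h = cos φ / cos φ₀ and parallel scale k = cos φ₀ / cos φ (so areas are preserved, h·k = 1).
At 31.2°: h = 0.9132, k = 1.095; principal scales a = 1.095, b = 0.9132.
sin(ω/2) = (a − b)/(a + b) = 0.1819/2.008 = 0.09056, so ω = 2 arcsin(0.09056) ≈ 10.4°.

10.4°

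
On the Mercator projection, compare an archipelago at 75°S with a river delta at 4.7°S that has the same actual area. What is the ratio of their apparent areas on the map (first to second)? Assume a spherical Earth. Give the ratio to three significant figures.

14.8

Mercator is conformal with k = sec φ, so areal scale = k² = sec²φ.
At 75°: sec²(75°) = 1/0.2588² = 14.93.
At 4.7°: sec²(4.7°) = 1/0.9966² = 1.007.
Ratio = 14.93/1.007 = cos²(4.7°)/cos²(75°) ≈ 14.8.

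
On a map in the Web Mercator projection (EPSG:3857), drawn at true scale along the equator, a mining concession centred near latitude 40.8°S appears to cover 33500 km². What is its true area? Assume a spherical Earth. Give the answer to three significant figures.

19200 km²

Mercator is conformal, so the point scale is isotropic: h = k = sec φ = 1/cos φ.
Areal scale = k² = sec²φ = 1/cos²(40.8°) = 1/0.7570² = 1.745.
True area = apparent / (areal scale) = 33500 / 1.745 ≈ 19200 km².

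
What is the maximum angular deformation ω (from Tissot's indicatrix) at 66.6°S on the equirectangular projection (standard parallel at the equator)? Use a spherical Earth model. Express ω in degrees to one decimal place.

51.1°

Plate carrée maps x = Rλ, y = Rφ. The meridian scale is h = 1 and the parallel scale is k = 1/cos φ = sec φ.
At 66.6°: h = 1.000, k = 2.518; principal scales a = 2.518, b = 1.000.
sin(ω/2) = (a − b)/(a + b) = 1.518/3.518 = 0.4315, so ω = 2 arcsin(0.4315) ≈ 51.1°.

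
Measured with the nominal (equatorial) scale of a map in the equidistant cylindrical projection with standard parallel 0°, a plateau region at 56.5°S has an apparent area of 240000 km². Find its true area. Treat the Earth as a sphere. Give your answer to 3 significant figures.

Plate carrée maps x = Rλ, y = Rφ. The meridian scale is h = 1 and the parallel scale is k = 1/cos φ = sec φ.
Areal scale = h·k = 1 × sec φ; at 56.5°, h = 1.000, k = 1.812, so h·k = 1.812.
True area = apparent / (areal scale) = 240000 / 1.812 ≈ 132000 km².

132000 km²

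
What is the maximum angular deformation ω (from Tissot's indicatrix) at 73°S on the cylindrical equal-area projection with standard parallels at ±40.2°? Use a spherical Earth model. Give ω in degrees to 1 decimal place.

For cylindrical equal-area with standard parallel φ₀, h = cos φ / cos φ₀ and k = cos φ₀ / cos φ, so h·k = 1.
At 73°: h = 0.3828, k = 2.612; principal scales a = 2.612, b = 0.3828.
sin(ω/2) = (a − b)/(a + b) = 2.230/2.995 = 0.7444, so ω = 2 arcsin(0.7444) ≈ 96.2°.

96.2°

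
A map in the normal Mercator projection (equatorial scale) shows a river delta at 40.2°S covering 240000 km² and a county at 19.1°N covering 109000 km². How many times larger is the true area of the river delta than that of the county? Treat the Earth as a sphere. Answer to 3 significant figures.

Mercator's areal exaggeration is sec²φ; hence true area = (apparent area) · cos²φ.
True area of river delta: 240000 × cos²(40.2°) = 240000 × 0.5834 = 140000 km².
True area of county: 109000 × cos²(19.1°) = 109000 × 0.8929 = 97330 km².
Ratio = 140000 / 97330 ≈ 1.44.

1.44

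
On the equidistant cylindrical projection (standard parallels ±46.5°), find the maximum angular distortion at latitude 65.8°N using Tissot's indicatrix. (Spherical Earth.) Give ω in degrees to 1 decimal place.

29.4°

With standard parallel φ₀ = 46.5°, the equirectangular projection gives x = Rλ cos φ₀, y = Rφ, so h = 1 and k = cos 46.5° / cos φ.
At 65.8°: h = 1.000, k = 1.679; principal scales a = 1.679, b = 1.000.
sin(ω/2) = (a − b)/(a + b) = 0.6792/2.679 = 0.2535, so ω = 2 arcsin(0.2535) ≈ 29.4°.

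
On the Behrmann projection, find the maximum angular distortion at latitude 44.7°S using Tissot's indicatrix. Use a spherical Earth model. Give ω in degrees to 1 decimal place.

22.5°

Behrmann is a cylindrical equal-area projection with standard parallels at ±30°. A cylindrical equal-area projection with standard parallel φ₀ has meridian scale h = cos φ / cos φ₀ and parallel scale k = cos φ₀ / cos φ (so areas are preserved, h·k = 1).
At 44.7°: h = 0.8208, k = 1.218; principal scales a = 1.218, b = 0.8208.
sin(ω/2) = (a − b)/(a + b) = 0.3976/2.039 = 0.1950, so ω = 2 arcsin(0.1950) ≈ 22.5°.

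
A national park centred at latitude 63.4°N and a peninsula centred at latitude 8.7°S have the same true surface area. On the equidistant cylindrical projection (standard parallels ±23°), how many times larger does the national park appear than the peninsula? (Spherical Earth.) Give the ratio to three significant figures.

2.21

With standard parallel φ₀ = 23°, the equirectangular projection gives x = Rλ cos φ₀, y = Rφ, so h = 1 and k = cos 23° / cos φ.
Areal scale at 63.4°: h·k = 1.000 × 2.056 = 2.056.
Areal scale at 8.7°: h·k = 1.000 × 0.9312 = 0.9312.
Ratio = 2.056/0.9312 ≈ 2.21.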